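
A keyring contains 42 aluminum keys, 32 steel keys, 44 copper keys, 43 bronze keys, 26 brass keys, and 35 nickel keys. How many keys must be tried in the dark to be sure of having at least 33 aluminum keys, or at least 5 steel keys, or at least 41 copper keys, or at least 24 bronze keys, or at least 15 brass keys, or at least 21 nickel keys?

134

Each of the 6 types has its own threshold; avoid all of them simultaneously.
The worst case stops just short of every target: 32 aluminum, 4 steel, 40 copper, 23 bronze, 14 brass, 20 nickel — 32 + 4 + 40 + 23 + 14 + 20 = 133 keys.
One more key must push some type to its target, so 133 + 1 = 134.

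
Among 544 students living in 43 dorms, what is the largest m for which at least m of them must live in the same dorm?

13

The 544 students fall into 43 dorms.
If each of the 43 dorms held at most 12, the total would be at most 43 × 12 = 516 < 544, a contradiction.
So at least one holds ⌈544/43⌉ = 13.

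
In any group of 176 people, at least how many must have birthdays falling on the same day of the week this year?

The 176 people fall into 7 days of the week.
If each of the 7 days of the week held at most 25, the total would be at most 7 × 25 = 175 < 176, a contradiction.
So at least one holds ⌈176/7⌉ = 26.

26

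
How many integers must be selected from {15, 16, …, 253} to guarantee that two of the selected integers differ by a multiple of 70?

Group the integers by remainder mod 70; there are 70 residue classes, each nonempty in this range.
Choosing one from each class (70 integers) avoids any shared remainder.
One more choice must repeat a class, so two differ by a multiple of 70. Hence 70 + 1 = 71.

71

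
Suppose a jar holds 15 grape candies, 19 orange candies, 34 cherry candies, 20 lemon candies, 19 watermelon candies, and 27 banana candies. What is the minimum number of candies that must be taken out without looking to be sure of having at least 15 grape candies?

The worst case draws every non-grape candy first: 19 + 34 + 20 + 19 + 27 = 119.
The next 15 draws are then forced to be grape, giving 119 + 15 = 134.

134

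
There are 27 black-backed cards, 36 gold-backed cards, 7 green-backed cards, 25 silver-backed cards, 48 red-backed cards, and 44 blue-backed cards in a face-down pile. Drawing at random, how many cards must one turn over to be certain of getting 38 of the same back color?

Treat the 6 back colors as pigeonholes.
In the worst case we take at most 37 of each back color, but all 27 black-backed, all 36 gold-backed, all 7 green-backed, and all 25 silver-backed (fewer than 37), giving 27 + 36 + 7 + 25 + 37 + 37 = 169.
One more card then forces some back color to 38, so 169 + 1 = 170.

170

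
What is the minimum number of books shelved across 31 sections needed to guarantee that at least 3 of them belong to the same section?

There are 31 sections acting as pigeonholes.
With 31 × 2 = 62 books we could place exactly 2 in each, with no class reaching 3.
One more forces some class to hold 3, so 62 + 1 = 63.

63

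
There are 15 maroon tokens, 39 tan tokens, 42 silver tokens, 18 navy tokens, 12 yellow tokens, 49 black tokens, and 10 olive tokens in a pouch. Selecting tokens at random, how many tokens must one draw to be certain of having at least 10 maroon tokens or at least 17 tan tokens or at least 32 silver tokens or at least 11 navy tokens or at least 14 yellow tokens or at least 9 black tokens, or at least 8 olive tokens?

The worst case stops just short of every target: 9 maroon, 16 tan, 31 silver, 10 navy, all 12 yellow, 8 black, 7 olive — 9 + 16 + 31 + 10 + 12 + 8 + 7 = 93 tokens.
One more token must push some color to its target, so 93 + 1 = 94.

94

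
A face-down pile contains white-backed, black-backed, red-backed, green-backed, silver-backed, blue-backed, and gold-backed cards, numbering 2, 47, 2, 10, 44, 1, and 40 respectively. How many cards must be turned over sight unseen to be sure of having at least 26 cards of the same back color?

Treat the 7 back colors as pigeonholes.
In the worst case we take at most 25 of each back color, but all 2 white-backed, all 2 red-backed, all 10 green-backed, and all 1 blue-backed (fewer than 25), giving 2 + 25 + 2 + 10 + 25 + 1 + 25 = 90.
One more card then forces some back color to 26, so 90 + 1 = 91.

91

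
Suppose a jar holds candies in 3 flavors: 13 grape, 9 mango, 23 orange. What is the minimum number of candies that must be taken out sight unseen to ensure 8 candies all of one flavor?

The worst case takes 7 candies of each flavor without reaching 8 of any: 3 × 7 = 21.
The next candy must bring some flavor to 8, so 21 + 1 = 22.

22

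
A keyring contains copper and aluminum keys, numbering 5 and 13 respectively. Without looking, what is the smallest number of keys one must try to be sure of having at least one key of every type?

14

The hardest type to obtain is copper: we could draw every other key first — 18 − 5 = 13 keys — without a single copper one.
The next draw must be copper, so 13 + 1 = 14.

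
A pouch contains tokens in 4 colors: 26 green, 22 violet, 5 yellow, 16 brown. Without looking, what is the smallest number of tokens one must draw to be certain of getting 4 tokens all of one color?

The worst case takes 3 tokens of each color without reaching 4 of any: 4 × 3 = 12.
The next token must bring some color to 4, so 12 + 1 = 13.

13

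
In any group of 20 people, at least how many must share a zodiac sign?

2

The 20 people fall into 12 zodiac signs.
If each of the 12 zodiac signs held at most 1, the total would be at most 12 × 1 = 12 < 20, a contradiction.
So at least one holds ⌈20/12⌉ = 2.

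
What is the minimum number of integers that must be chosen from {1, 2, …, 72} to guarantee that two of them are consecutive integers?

37

Partition {1, …, 72} into 36 pairs: {1,2}, {3,4}, …, {71,72}.
Choosing 36 integers — say the 36 even numbers 2, 4, …, 72 — takes one from each pair and avoids the property.
Choosing 37 forces two into the same pair by pigeonhole, and those are consecutive. So 37.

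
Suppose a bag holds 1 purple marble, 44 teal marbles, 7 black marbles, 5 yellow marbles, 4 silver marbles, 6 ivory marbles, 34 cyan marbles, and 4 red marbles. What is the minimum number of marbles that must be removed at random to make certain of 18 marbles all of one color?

In the worst case we take at most 17 of each color, but all 1 purple, all 7 black, all 5 yellow, all 4 silver, all 6 ivory, and all 4 red (fewer than 17), giving 1 + 17 + 7 + 5 + 4 + 6 + 17 + 4 = 61.
One more marble then forces some color to 18, so 61 + 1 = 62.

62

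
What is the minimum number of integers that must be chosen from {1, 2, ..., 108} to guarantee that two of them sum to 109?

Partition {1, …, 108} into 54 pairs: {1,108}, {2,107}, …, {54,55}.
Choosing 54 integers — say the integers 1 through 54 — takes one from each pair and avoids the property.
Choosing 55 forces two into the same pair by pigeonhole, and those sum to 109. So 55.

55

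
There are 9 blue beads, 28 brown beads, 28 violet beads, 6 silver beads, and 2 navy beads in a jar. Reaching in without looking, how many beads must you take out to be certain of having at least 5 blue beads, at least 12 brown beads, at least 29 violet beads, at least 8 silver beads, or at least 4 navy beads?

Each of the 5 colors has its own threshold; avoid all of them simultaneously.
The worst case stops just short of every target: 4 blue, 11 brown, 28 violet, all 6 silver, all 2 navy — 4 + 11 + 28 + 6 + 2 = 51 beads.
One more bead must push some color to its target, so 51 + 1 = 52.

52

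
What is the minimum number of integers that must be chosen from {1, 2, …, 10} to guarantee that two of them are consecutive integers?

Partition {1, …, 10} into 5 pairs: {1,2}, {3,4}, …, {9,10}.
Choosing 5 integers — say the 5 even numbers 2, 4, …, 10 — takes one from each pair and avoids the property.
Choosing 6 forces two into the same pair by pigeonhole, and those are consecutive. So 6.

6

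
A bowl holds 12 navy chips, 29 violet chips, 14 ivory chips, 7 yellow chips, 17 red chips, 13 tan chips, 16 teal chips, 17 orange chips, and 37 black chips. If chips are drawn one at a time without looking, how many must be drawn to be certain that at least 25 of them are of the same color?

In the worst case we take at most 24 of each color, but all 12 navy, all 14 ivory, all 7 yellow, all 17 red, all 13 tan, all 16 teal, and all 17 orange (fewer than 24), giving 12 + 24 + 14 + 7 + 17 + 13 + 16 + 17 + 24 = 144.
One more chip then forces some color to 25, so 144 + 1 = 145.

145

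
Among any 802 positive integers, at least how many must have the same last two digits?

9

There are 100 possible two-digit endings, which serve as the pigeonholes.
If each of the 100 possible two-digit endings held at most 8, the total would be at most 100 × 8 = 800 < 802, a contradiction.
So at least one holds ⌈802/100⌉ = 9.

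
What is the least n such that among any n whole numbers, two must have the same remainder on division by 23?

Two integers differ by a multiple of 23 exactly when they share a remainder mod 23.
There are 23 residue classes mod 23, so 23 integers can all lie in distinct classes.
One more integer must repeat a residue, giving a difference divisible by 23. So n = 23 + 1 = 24.

24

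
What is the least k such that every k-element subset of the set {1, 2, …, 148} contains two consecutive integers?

75

Partition {1, …, 148} into 74 pairs: {1,2}, {3,4}, …, {147,148}.
Choosing 74 integers — say the 74 even numbers 2, 4, …, 148 — takes one from each pair and avoids the property.
Choosing 75 forces two into the same pair by pigeonhole, and those are consecutive. So 75.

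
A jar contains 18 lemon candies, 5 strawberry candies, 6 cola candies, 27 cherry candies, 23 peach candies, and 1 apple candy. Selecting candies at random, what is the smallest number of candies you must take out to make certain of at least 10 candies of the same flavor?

40

In the worst case we take at most 9 of each flavor, but all 5 strawberry, all 6 cola, and all 1 apple (fewer than 9), giving 9 + 5 + 6 + 9 + 9 + 1 = 39.
One more candy then forces some flavor to 10, so 39 + 1 = 40.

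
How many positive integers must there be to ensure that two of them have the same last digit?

There are 10 possible last digits acting as pigeonholes.
With 10 positive integers we could place one in each, avoiding any repeat.
One more forces some class to hold 2, so 10 + 1 = 11.

11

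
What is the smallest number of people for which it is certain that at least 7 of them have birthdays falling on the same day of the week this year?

43

There are 7 days of the week acting as pigeonholes.
With 7 × 6 = 42 people we could place exactly 6 in each, with no class reaching 7.
One more forces some class to hold 7, so 42 + 1 = 43.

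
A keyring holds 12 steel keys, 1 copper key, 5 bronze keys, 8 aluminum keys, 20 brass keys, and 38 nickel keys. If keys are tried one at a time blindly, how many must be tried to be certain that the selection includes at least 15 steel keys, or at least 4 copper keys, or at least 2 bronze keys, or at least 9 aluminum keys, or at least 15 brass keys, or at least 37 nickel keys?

The worst case stops just short of every target: all 12 steel, all 1 copper, 1 bronze, 8 aluminum, 14 brass, 36 nickel — 12 + 1 + 1 + 8 + 14 + 36 = 72 keys.
One more key must push some type to its target, so 72 + 1 = 73.

73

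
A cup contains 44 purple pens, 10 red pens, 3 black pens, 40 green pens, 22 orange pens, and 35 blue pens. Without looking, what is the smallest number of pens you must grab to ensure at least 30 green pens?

144

To avoid green pens as long as possible, exhaust the other 5 ink colors first.
The worst case draws every non-green pen first: 44 + 10 + 3 + 22 + 35 = 114.
The next 30 draws are then forced to be green, giving 114 + 30 = 144.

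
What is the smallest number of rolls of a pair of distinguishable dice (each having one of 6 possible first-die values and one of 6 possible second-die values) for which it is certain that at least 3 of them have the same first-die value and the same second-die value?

There are 6 × 6 = 36 (first-die value, second-die value) combinations acting as pigeonholes.
With 36 × 2 = 72 rolls of a pair of distinguishable dice we could place exactly 2 in each, with no (first-die value, second-die value) pair reaching 3.
One more forces some (first-die value, second-die value) pair to hold 3, so 72 + 1 = 73.

73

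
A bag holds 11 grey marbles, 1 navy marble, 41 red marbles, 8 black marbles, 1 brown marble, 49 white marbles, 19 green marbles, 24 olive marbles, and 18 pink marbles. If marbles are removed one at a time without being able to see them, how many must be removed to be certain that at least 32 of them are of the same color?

Treat the 9 colors as pigeonholes.
In the worst case we take at most 31 of each color, but all 11 grey, all 1 navy, all 8 black, all 1 brown, all 19 green, all 24 olive, and all 18 pink (fewer than 31), giving 11 + 1 + 31 + 8 + 1 + 31 + 19 + 24 + 18 = 144.
One more marble then forces some color to 32, so 144 + 1 = 145.

145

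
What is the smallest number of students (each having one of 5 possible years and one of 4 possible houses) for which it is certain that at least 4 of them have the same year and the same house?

There are 5 × 4 = 20 (year, house) combinations acting as pigeonholes.
With 20 × 3 = 60 students we could place exactly 3 in each, with no (year, house) pair reaching 4.
One more forces some (year, house) pair to hold 4, so 60 + 1 = 61.

61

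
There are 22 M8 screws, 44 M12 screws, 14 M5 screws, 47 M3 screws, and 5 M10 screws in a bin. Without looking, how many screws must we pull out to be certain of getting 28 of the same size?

96

In the worst case we take at most 27 of each size, but all 22 M8, all 14 M5, and all 5 M10 (fewer than 27), giving 22 + 27 + 14 + 27 + 5 = 95.
One more screw then forces some size to 28, so 95 + 1 = 96.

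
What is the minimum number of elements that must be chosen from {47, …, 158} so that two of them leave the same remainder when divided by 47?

48

Use the pigeonhole principle on residue classes: group the integers by remainder mod 47; there are 47 residue classes, each nonempty in this range.
Choosing one from each class (47 integers) avoids any shared remainder.
One more choice must repeat a class, so two differ by a multiple of 47. Hence 47 + 1 = 48.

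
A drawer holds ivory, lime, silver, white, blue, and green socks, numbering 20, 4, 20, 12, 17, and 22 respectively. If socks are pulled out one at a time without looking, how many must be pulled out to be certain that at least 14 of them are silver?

To avoid silver socks as long as possible, exhaust the other 5 colors first.
The worst case draws every non-silver sock first: 20 + 4 + 12 + 17 + 22 = 75.
The next 14 draws are then forced to be silver, giving 75 + 14 = 89.

89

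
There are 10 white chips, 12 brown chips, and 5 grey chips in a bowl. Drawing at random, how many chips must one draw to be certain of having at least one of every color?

23

The hardest color to obtain is grey: we could draw every other chip first — 27 − 5 = 22 chips — without a single grey one.
The next draw must be grey, so 22 + 1 = 23.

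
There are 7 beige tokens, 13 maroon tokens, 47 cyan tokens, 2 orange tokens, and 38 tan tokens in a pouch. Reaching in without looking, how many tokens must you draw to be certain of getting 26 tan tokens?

95

The worst case draws every non-tan token first: 7 + 13 + 47 + 2 = 69.
The next 26 draws are then forced to be tan, giving 69 + 26 = 95.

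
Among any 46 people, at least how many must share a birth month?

The 46 people fall into 12 months of the year.
If each of the 12 months of the year held at most 3, the total would be at most 12 × 3 = 36 < 46, a contradiction.
So at least one holds ⌈46/12⌉ = 4.

4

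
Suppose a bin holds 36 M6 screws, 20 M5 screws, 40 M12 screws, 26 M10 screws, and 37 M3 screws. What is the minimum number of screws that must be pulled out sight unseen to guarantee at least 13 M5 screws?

152

The worst case draws every non-M5 screw first: 36 + 40 + 26 + 37 = 139.
The next 13 draws are then forced to be M5, giving 139 + 13 = 152.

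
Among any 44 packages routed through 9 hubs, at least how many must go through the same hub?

5

The 44 packages fall into 9 hubs.
If each of the 9 hubs held at most 4, the total would be at most 9 × 4 = 36 < 44, a contradiction.
So at least one holds ⌈44/9⌉ = 5.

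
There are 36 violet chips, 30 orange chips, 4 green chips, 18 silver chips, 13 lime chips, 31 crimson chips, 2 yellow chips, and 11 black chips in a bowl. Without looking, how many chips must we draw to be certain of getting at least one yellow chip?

To avoid yellow chips as long as possible, exhaust the other 7 colors first.
The worst case draws every non-yellow chip first: 36 + 30 + 4 + 18 + 13 + 31 + 11 = 143.
The next draw is then forced to be yellow, giving 143 + 1 = 144.

144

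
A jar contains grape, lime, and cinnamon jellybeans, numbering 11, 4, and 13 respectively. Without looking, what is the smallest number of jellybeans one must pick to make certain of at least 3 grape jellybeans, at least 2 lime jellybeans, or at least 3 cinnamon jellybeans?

6

Each of the 3 flavors has its own threshold; avoid all of them simultaneously.
The worst case stops just short of every target: 2 grape, 1 lime, 2 cinnamon — 2 + 1 + 2 = 5 jellybeans.
One more jellybean must push some flavor to its target, so 5 + 1 = 6.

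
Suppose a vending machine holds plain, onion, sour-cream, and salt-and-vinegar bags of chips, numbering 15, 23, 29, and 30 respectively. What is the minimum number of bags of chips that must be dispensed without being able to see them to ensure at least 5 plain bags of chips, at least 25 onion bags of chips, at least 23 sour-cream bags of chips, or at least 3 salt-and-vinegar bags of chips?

The worst case stops just short of every target: 4 plain, all 23 onion, 22 sour-cream, 2 salt-and-vinegar — 4 + 23 + 22 + 2 = 51 bags of chips.
One more bag of chips must push some flavor to its target, so 51 + 1 = 52.

52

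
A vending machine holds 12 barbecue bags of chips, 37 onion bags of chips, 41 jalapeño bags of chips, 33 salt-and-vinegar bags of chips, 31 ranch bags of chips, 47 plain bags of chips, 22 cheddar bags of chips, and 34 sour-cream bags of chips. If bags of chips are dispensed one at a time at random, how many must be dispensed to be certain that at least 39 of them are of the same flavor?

246

In the worst case we take at most 38 of each flavor, but all 12 barbecue, all 37 onion, all 33 salt-and-vinegar, all 31 ranch, all 22 cheddar, and all 34 sour-cream (fewer than 38), giving 12 + 37 + 38 + 33 + 31 + 38 + 22 + 34 = 245.
One more bag of chips then forces some flavor to 39, so 245 + 1 = 246.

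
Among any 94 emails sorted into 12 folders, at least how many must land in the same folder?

The 94 emails fall into 12 folders.
If each of the 12 folders held at most 7, the total would be at most 12 × 7 = 84 < 94, a contradiction.
So at least one holds ⌈94/12⌉ = 8.

8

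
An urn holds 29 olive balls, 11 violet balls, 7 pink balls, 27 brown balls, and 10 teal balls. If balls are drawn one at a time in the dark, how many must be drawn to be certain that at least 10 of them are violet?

83

The worst case draws every non-violet ball first: 29 + 7 + 27 + 10 = 73.
The next 10 draws are then forced to be violet, giving 73 + 10 = 83.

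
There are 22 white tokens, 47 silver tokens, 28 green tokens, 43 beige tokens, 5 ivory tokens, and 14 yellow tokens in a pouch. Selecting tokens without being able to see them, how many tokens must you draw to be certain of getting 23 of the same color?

In the worst case we take at most 22 of each color, but all 5 ivory and all 14 yellow (fewer than 22), giving 22 + 22 + 22 + 22 + 5 + 14 = 107.
One more token then forces some color to 23, so 107 + 1 = 108.

108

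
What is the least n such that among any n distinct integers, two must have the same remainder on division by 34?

35

Two integers differ by a multiple of 34 exactly when they share a remainder mod 34.
There are 34 residue classes mod 34, so 34 integers can all lie in distinct classes.
One more integer must repeat a residue, giving a difference divisible by 34. So n = 34 + 1 = 35.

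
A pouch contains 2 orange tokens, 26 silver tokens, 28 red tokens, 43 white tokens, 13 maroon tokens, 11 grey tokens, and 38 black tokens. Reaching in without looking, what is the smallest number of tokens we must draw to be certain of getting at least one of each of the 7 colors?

The hardest color to obtain is orange: we could draw every other token first — 161 − 2 = 159 tokens — without a single orange one.
The next draw must be orange, so 159 + 1 = 160.

160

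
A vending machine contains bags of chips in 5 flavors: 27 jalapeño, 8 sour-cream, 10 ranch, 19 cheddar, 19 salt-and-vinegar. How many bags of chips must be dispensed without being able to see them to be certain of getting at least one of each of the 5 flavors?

76

The hardest flavor to obtain is sour-cream: we could draw every other bag of chips first — 83 − 8 = 75 bags of chips — without a single sour-cream one.
The next draw must be sour-cream, so 75 + 1 = 76.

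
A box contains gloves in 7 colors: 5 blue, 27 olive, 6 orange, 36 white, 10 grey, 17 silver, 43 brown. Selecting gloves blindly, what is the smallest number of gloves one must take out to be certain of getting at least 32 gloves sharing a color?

128

Treat the 7 colors as pigeonholes.
In the worst case we take at most 31 of each color, but all 5 blue, all 27 olive, all 6 orange, all 10 grey, and all 17 silver (fewer than 31), giving 5 + 27 + 6 + 31 + 10 + 17 + 31 = 127.
One more glove then forces some color to 32, so 127 + 1 = 128.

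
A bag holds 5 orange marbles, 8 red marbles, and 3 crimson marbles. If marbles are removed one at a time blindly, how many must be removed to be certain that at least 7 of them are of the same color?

15

In the worst case we take at most 6 of each color, but all 5 orange and all 3 crimson (fewer than 6), giving 5 + 6 + 3 = 14.
One more marble then forces some color to 7, so 14 + 1 = 15.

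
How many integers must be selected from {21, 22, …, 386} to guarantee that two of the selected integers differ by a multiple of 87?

88

Group the integers by remainder mod 87; there are 87 residue classes, each nonempty in this range.
Choosing one from each class (87 integers) avoids any shared remainder.
One more choice must repeat a class, so two differ by a multiple of 87. Hence 87 + 1 = 88.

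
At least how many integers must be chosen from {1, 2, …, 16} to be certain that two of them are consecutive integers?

9

Partition {1, …, 16} into 8 pairs: {1,2}, {3,4}, …, {15,16}.
Choosing 8 integers — say the 8 even numbers 2, 4, …, 16 — takes one from each pair and avoids the property.
Choosing 9 forces two into the same pair by pigeonhole, and those are consecutive. So 9.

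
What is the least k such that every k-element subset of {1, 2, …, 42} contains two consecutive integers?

22

Partition {1, …, 42} into 21 pairs: {1,2}, {3,4}, …, {41,42}.
Choosing 21 integers — say the 21 even numbers 2, 4, …, 42 — takes one from each pair and avoids the property.
Choosing 22 forces two into the same pair by pigeonhole, and those are consecutive. So 22.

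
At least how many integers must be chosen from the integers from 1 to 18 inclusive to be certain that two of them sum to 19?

Partition {1, …, 18} into 9 pairs: {1,18}, {2,17}, …, {9,10}.
Choosing 9 integers — say the integers 1 through 9 — takes one from each pair and avoids the property.
Choosing 10 forces two into the same pair by pigeonhole, and those sum to 19. So 10.

10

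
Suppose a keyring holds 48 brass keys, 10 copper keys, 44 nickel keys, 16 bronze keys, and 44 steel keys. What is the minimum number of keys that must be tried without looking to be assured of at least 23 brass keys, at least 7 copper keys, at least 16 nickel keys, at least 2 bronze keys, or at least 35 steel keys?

79

The worst case stops just short of every target: 22 brass, 6 copper, 15 nickel, 1 bronze, 34 steel — 22 + 6 + 15 + 1 + 34 = 78 keys.
One more key must push some type to its target, so 78 + 1 = 79.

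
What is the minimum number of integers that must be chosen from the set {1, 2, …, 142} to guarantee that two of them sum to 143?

72

Partition {1, …, 142} into 71 pairs: {1,142}, {2,141}, …, {71,72}.
Choosing 71 integers — say the integers 1 through 71 — takes one from each pair and avoids the property.
Choosing 72 forces two into the same pair by pigeonhole, and those sum to 143. So 72.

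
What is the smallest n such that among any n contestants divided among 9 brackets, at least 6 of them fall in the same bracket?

46

There are 9 brackets acting as pigeonholes.
With 9 × 5 = 45 contestants we could place exactly 5 in each, with no class reaching 6.
One more forces some class to hold 6, so 45 + 1 = 46.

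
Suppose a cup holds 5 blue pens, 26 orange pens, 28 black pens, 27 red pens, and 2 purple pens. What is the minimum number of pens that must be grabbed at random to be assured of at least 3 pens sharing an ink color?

11

The worst case takes 2 pens of each ink color without reaching 3 of any: 5 × 2 = 10.
The next pen must bring some ink color to 3, so 10 + 1 = 11.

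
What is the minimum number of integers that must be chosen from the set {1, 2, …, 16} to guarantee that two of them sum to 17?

Partition {1, …, 16} into 8 pairs: {1,16}, {2,15}, …, {8,9}.
Choosing 8 integers — say the integers 1 through 8 — takes one from each pair and avoids the property.
Choosing 9 forces two into the same pair by pigeonhole, and those sum to 17. So 9.

9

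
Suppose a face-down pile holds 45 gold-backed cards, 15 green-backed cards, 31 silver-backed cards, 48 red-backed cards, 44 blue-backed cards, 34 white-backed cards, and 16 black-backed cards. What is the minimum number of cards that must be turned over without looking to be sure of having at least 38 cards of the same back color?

208

In the worst case we take at most 37 of each back color, but all 15 green-backed, all 31 silver-backed, all 34 white-backed, and all 16 black-backed (fewer than 37), giving 37 + 15 + 31 + 37 + 37 + 34 + 16 = 207.
One more card then forces some back color to 38, so 207 + 1 = 208.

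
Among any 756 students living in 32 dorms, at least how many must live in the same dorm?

24

If each of the 32 dorms held at most 23, the total would be at most 32 × 23 = 736 < 756, a contradiction.
So at least one holds ⌈756/32⌉ = 24.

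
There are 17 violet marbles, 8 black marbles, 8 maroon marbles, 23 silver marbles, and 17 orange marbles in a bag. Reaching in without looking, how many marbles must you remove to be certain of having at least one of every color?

66

The hardest color to obtain is black: we could draw every other marble first — 73 − 8 = 65 marbles — without a single black one.
The next draw must be black, so 65 + 1 = 66.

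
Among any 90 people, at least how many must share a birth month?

8

There are 12 months of the year, which serve as the pigeonholes.
If each of the 12 months of the year held at most 7, the total would be at most 12 × 7 = 84 < 90, a contradiction.
So at least one holds ⌈90/12⌉ = 8.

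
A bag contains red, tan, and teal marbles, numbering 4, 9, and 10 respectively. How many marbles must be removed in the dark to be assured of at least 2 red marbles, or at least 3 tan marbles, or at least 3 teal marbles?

6

Each of the 3 colors has its own threshold; avoid all of them simultaneously.
The worst case stops just short of every target: 1 red, 2 tan, 2 teal — 1 + 2 + 2 = 5 marbles.
One more marble must push some color to its target, so 5 + 1 = 6.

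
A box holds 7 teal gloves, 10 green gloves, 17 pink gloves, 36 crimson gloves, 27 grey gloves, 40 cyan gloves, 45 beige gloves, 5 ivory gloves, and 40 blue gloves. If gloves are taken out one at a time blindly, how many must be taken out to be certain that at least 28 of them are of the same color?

175

Treat the 9 colors as pigeonholes.
In the worst case we take at most 27 of each color, but all 7 teal, all 10 green, all 17 pink, and all 5 ivory (fewer than 27), giving 7 + 10 + 17 + 27 + 27 + 27 + 27 + 5 + 27 = 174.
One more glove then forces some color to 28, so 174 + 1 = 175.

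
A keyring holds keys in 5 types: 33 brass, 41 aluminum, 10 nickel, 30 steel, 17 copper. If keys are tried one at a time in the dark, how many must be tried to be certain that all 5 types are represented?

The hardest type to obtain is nickel: we could draw every other key first — 131 − 10 = 121 keys — without a single nickel one.
The next draw must be nickel, so 121 + 1 = 122.

122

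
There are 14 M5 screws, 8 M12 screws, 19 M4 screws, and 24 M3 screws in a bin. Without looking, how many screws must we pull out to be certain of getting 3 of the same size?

9

Treat the 4 sizes as pigeonholes.
The worst case takes 2 screws of each size without reaching 3 of any: 4 × 2 = 8.
The next screw must bring some size to 3, so 8 + 1 = 9.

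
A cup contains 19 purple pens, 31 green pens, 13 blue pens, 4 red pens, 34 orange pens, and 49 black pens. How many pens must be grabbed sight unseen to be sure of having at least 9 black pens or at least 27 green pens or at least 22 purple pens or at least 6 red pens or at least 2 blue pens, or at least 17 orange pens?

75

Each of the 6 ink colors has its own threshold; avoid all of them simultaneously.
The worst case stops just short of every target: all 19 purple, 26 green, 1 blue, all 4 red, 16 orange, 8 black — 19 + 26 + 1 + 4 + 16 + 8 = 74 pens.
One more pen must push some ink color to its target, so 74 + 1 = 75.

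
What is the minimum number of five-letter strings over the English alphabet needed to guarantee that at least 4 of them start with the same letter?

79

There are 26 possible first letters acting as pigeonholes.
With 26 × 3 = 78 five-letter strings over the English alphabet we could place exactly 3 in each, with no class reaching 4.
One more forces some class to hold 4, so 78 + 1 = 79.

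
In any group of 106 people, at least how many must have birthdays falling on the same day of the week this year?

16

If each of the 7 days of the week held at most 15, the total would be at most 7 × 15 = 105 < 106, a contradiction.
So at least one holds ⌈106/7⌉ = 16.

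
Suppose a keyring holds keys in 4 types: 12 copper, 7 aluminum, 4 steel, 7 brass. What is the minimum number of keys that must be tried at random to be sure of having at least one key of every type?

The hardest type to obtain is steel: we could draw every other key first — 30 − 4 = 26 keys — without a single steel one.
The next draw must be steel, so 26 + 1 = 27.

27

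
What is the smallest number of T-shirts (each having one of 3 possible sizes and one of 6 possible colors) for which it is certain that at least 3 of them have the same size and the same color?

37

There are 3 × 6 = 18 (size, color) combinations acting as pigeonholes.
With 18 × 2 = 36 T-shirts we could place exactly 2 in each, with no (size, color) pair reaching 3.
One more forces some (size, color) pair to hold 3, so 36 + 1 = 37.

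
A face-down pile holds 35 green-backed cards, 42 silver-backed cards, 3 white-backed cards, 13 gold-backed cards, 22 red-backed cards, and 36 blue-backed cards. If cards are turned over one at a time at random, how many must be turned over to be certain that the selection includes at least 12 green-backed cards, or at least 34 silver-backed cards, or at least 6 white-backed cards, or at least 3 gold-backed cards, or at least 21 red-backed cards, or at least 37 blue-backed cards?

The worst case stops just short of every target: 11 green-backed, 33 silver-backed, all 3 white-backed, 2 gold-backed, 20 red-backed, 36 blue-backed — 11 + 33 + 3 + 2 + 20 + 36 = 105 cards.
One more card must push some back color to its target, so 105 + 1 = 106.

106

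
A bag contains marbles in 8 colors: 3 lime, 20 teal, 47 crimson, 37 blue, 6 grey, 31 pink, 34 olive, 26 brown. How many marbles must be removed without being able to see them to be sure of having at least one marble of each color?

202

The hardest color to obtain is lime: we could draw every other marble first — 204 − 3 = 201 marbles — without a single lime one.
The next draw must be lime, so 201 + 1 = 202.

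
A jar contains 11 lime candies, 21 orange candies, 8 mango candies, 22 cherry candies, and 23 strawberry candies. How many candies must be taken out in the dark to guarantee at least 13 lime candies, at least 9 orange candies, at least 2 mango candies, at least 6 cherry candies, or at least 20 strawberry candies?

45

Each of the 5 flavors has its own threshold; avoid all of them simultaneously.
The worst case stops just short of every target: all 11 lime, 8 orange, 1 mango, 5 cherry, 19 strawberry — 11 + 8 + 1 + 5 + 19 = 44 candies.
One more candy must push some flavor to its target, so 44 + 1 = 45.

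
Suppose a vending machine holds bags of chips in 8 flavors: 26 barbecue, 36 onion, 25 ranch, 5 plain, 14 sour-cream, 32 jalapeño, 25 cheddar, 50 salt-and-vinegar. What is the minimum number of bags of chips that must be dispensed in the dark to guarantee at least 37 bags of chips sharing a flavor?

200

Treat the 8 flavors as pigeonholes.
In the worst case we take at most 36 of each flavor, but all 26 barbecue, all 25 ranch, all 5 plain, all 14 sour-cream, all 32 jalapeño, and all 25 cheddar (fewer than 36), giving 26 + 36 + 25 + 5 + 14 + 32 + 25 + 36 = 199.
One more bag of chips then forces some flavor to 37, so 199 + 1 = 200.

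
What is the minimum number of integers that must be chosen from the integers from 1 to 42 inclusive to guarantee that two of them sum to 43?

22

Partition {1, …, 42} into 21 pairs: {1,42}, {2,41}, …, {21,22}.
Choosing 21 integers — say the integers 1 through 21 — takes one from each pair and avoids the property.
Choosing 22 forces two into the same pair by pigeonhole, and those sum to 43. So 22.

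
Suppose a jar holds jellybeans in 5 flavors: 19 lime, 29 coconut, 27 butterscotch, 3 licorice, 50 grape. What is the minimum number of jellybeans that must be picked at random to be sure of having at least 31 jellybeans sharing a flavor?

109

In the worst case we take at most 30 of each flavor, but all 19 lime, all 29 coconut, all 27 butterscotch, and all 3 licorice (fewer than 30), giving 19 + 29 + 27 + 3 + 30 = 108.
One more jellybean then forces some flavor to 31, so 108 + 1 = 109.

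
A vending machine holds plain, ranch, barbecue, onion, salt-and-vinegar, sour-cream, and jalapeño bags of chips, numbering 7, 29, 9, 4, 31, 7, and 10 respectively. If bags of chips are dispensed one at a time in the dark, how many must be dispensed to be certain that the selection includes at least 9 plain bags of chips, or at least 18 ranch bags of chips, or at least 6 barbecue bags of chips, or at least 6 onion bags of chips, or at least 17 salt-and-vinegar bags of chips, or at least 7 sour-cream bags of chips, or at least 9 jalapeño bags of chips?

64

Each of the 7 flavors has its own threshold; avoid all of them simultaneously.
The worst case stops just short of every target: all 7 plain, 17 ranch, 5 barbecue, all 4 onion, 16 salt-and-vinegar, 6 sour-cream, 8 jalapeño — 7 + 17 + 5 + 4 + 16 + 6 + 8 = 63 bags of chips.
One more bag of chips must push some flavor to its target, so 63 + 1 = 64.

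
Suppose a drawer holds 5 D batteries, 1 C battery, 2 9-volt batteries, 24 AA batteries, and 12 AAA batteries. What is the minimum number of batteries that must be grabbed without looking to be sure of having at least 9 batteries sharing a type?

25

In the worst case we take at most 8 of each type, but all 5 D, all 1 C, and all 2 9-volt (fewer than 8), giving 5 + 1 + 2 + 8 + 8 = 24.
One more battery then forces some type to 9, so 24 + 1 = 25.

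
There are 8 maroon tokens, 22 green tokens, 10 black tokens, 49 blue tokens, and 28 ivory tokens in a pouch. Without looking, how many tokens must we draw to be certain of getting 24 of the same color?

In the worst case we take at most 23 of each color, but all 8 maroon, all 22 green, and all 10 black (fewer than 23), giving 8 + 22 + 10 + 23 + 23 = 86.
One more token then forces some color to 24, so 86 + 1 = 87.

87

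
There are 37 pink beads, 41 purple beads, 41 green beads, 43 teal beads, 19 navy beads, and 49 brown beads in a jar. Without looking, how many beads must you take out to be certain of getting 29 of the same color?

Treat the 6 colors as pigeonholes.
In the worst case we take at most 28 of each color, but all 19 navy (fewer than 28), giving 28 + 28 + 28 + 28 + 19 + 28 = 159.
One more bead then forces some color to 29, so 159 + 1 = 160.

160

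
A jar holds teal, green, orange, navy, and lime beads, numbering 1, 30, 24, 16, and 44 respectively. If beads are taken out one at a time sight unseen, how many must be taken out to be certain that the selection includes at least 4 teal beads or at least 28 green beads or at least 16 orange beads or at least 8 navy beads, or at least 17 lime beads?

67

The worst case stops just short of every target: all 1 teal, 27 green, 15 orange, 7 navy, 16 lime — 1 + 27 + 15 + 7 + 16 = 66 beads.
One more bead must push some color to its target, so 66 + 1 = 67.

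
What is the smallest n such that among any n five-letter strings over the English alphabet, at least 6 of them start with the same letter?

131

There are 26 possible first letters acting as pigeonholes.
With 26 × 5 = 130 five-letter strings over the English alphabet we could place exactly 5 in each, with no class reaching 6.
One more forces some class to hold 6, so 130 + 1 = 131.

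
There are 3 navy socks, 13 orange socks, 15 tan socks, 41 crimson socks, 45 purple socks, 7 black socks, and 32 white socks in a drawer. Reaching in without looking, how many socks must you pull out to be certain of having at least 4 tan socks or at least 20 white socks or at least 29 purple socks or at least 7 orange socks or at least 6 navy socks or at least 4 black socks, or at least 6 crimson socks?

68

The worst case stops just short of every target: all 3 navy, 6 orange, 3 tan, 5 crimson, 28 purple, 3 black, 19 white — 3 + 6 + 3 + 5 + 28 + 3 + 19 = 67 socks.
One more sock must push some color to its target, so 67 + 1 = 68.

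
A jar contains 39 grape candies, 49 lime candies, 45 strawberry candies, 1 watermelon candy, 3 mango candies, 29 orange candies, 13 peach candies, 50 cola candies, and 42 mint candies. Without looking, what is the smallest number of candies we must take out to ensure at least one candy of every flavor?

271

The hardest flavor to obtain is watermelon: we could draw every other candy first — 271 − 1 = 270 candies — without a single watermelon one.
The next draw must be watermelon, so 270 + 1 = 271.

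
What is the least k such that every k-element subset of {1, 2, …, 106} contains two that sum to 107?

54

Partition {1, …, 106} into 53 pairs: {1,106}, {2,105}, …, {53,54}.
Choosing 53 integers — say the integers 1 through 53 — takes one from each pair and avoids the property.
Choosing 54 forces two into the same pair by pigeonhole, and those sum to 107. So 54.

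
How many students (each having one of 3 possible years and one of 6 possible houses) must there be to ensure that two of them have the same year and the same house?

There are 3 × 6 = 18 (year, house) combinations acting as pigeonholes.
With 18 students we could place one in each, avoiding any repeat.
One more forces some (year, house) pair to hold 2, so 18 + 1 = 19.

19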